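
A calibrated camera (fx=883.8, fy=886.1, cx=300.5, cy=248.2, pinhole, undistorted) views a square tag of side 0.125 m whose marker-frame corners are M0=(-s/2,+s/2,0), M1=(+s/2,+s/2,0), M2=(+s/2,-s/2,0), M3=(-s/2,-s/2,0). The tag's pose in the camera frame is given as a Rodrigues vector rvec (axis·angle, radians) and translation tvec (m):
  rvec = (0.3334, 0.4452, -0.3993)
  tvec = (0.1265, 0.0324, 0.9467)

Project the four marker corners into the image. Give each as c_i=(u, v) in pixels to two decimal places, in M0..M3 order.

c0=(391.76, 342.47) c1=(495.85, 313.10) c2=(448.02, 208.40) c3=(343.87, 245.09)

Intrinsics K: fx=883.8, fy=886.1, cx=300.5, cy=248.2
Marker side s = 0.125 m; corners in marker frame (Z=0):
  M0 = (-0.0625, +0.0625, 0)
  M1 = (+0.0625, +0.0625, 0)
  M2 = (+0.0625, -0.0625, 0)
  M3 = (-0.0625, -0.0625, 0)
rvec = (0.3334, 0.4452, -0.3993), |rvec| = θ = 0.68469 rad = 39.230°
Rodrigues: sinθ=0.63243, 1−cosθ=0.22538; R = I + sinθ·[k]× + (1−cosθ)·[k]×²:
    [+0.82806 +0.44019 +0.34722]
    [-0.29746 +0.86991 -0.39342]
    [-0.47522 +0.22249 +0.85127]
t = (0.1265, 0.0324, 0.9467) m
M0: Pc = R·M0+t = (+0.10226, +0.10536, +0.99031); u = 883.8·(+0.10226)/0.99031 + 300.5 = 391.7603, v = 886.1·(+0.10536)/0.99031 + 248.2 = 342.4738
M1: Pc = R·M1+t = (+0.20577, +0.06818, +0.93090); u = 883.8·(+0.20577)/0.93090 + 300.5 = 495.8533, v = 886.1·(+0.06818)/0.93090 + 248.2 = 313.0962
M2: Pc = R·M2+t = (+0.15074, -0.04056, +0.90309); u = 883.8·(+0.15074)/0.90309 + 300.5 = 448.0216, v = 886.1·(-0.04056)/0.90309 + 248.2 = 208.4026
M3: Pc = R·M3+t = (+0.04723, -0.00338, +0.96250); u = 883.8·(+0.04723)/0.96250 + 300.5 = 343.8729, v = 886.1·(-0.00338)/0.96250 + 248.2 = 245.0905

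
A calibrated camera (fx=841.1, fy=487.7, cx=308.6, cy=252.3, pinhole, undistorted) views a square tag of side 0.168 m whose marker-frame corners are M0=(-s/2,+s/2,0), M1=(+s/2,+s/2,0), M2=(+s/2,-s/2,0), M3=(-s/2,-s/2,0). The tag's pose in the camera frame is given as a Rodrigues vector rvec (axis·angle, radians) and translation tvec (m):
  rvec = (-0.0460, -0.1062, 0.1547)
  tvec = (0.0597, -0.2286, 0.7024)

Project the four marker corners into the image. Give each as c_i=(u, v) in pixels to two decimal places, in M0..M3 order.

c0=(265.24, 139.94) c1=(462.80, 160.78) c2=(490.73, 48.91) c3=(296.42, 25.60)

Intrinsics K: fx=841.1, fy=487.7, cx=308.6, cy=252.3
Marker side s = 0.168 m; corners in marker frame (Z=0):
  M0 = (-0.0840, +0.0840, 0)
  M1 = (+0.0840, +0.0840, 0)
  M2 = (+0.0840, -0.0840, 0)
  M3 = (-0.0840, -0.0840, 0)
rvec = (-0.0460, -0.1062, 0.1547), |rvec| = θ = 0.19320 rad = 11.070°
Rodrigues: sinθ=0.19200, 1−cosθ=0.01861; R = I + sinθ·[k]× + (1−cosθ)·[k]×²:
    [+0.98245 -0.15130 -0.10909]
    [+0.15617 +0.98702 +0.03753]
    [+0.10199 -0.05390 +0.99332]
t = (0.0597, -0.2286, 0.7024) m
M0: Pc = R·M0+t = (-0.03554, -0.15881, +0.68930); u = 841.1·(-0.03554)/0.68930 + 308.6 = 265.2393, v = 487.7·(-0.15881)/0.68930 + 252.3 = 139.9385
M1: Pc = R·M1+t = (+0.12952, -0.13257, +0.70644); u = 841.1·(+0.12952)/0.70644 + 308.6 = 462.8044, v = 487.7·(-0.13257)/0.70644 + 252.3 = 160.7772
M2: Pc = R·M2+t = (+0.15494, -0.29839, +0.71550); u = 841.1·(+0.15494)/0.71550 + 308.6 = 490.7341, v = 487.7·(-0.29839)/0.71550 + 252.3 = 48.9092
M3: Pc = R·M3+t = (-0.01012, -0.32463, +0.69836); u = 841.1·(-0.01012)/0.69836 + 308.6 = 296.4161, v = 487.7·(-0.32463)/0.69836 + 252.3 = 25.5960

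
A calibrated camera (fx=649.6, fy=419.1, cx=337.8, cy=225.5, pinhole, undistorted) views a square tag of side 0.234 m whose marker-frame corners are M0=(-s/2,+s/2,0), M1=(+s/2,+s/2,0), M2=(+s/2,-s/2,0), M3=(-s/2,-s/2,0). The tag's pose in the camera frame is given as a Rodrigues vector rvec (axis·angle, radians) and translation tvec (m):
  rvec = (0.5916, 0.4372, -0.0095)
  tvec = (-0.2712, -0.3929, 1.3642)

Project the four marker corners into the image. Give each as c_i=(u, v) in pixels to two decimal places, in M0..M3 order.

c0=(178.26, 137.67) c1=(267.47, 139.86) c2=(244.39, 66.16) c3=(148.46, 68.91)

Intrinsics K: fx=649.6, fy=419.1, cx=337.8, cy=225.5
Marker side s = 0.234 m; corners in marker frame (Z=0):
  M0 = (-0.1170, +0.1170, 0)
  M1 = (+0.1170, +0.1170, 0)
  M2 = (+0.1170, -0.1170, 0)
  M3 = (-0.1170, -0.1170, 0)
rvec = (0.5916, 0.4372, -0.0095), |rvec| = θ = 0.73568 rad = 42.151°
Rodrigues: sinθ=0.67109, 1−cosθ=0.25863; R = I + sinθ·[k]× + (1−cosθ)·[k]×²:
    [+0.90862 +0.13226 +0.39613]
    [+0.11493 +0.83271 -0.54165]
    [-0.40150 +0.53768 +0.74142]
t = (-0.2712, -0.3929, 1.3642) m
M0: Pc = R·M0+t = (-0.36203, -0.30892, +1.47408); u = 649.6·(-0.36203)/1.47408 + 337.8 = 178.2588, v = 419.1·(-0.30892)/1.47408 + 225.5 = 137.6705
M1: Pc = R·M1+t = (-0.14942, -0.28203, +1.38013); u = 649.6·(-0.14942)/1.38013 + 337.8 = 267.4724, v = 419.1·(-0.28203)/1.38013 + 225.5 = 139.8582
M2: Pc = R·M2+t = (-0.18037, -0.47688, +1.25432); u = 649.6·(-0.18037)/1.25432 + 337.8 = 244.3898, v = 419.1·(-0.47688)/1.25432 + 225.5 = 66.1616
M3: Pc = R·M3+t = (-0.39298, -0.50377, +1.34827); u = 649.6·(-0.39298)/1.34827 + 337.8 = 148.4595, v = 419.1·(-0.50377)/1.34827 + 225.5 = 68.9052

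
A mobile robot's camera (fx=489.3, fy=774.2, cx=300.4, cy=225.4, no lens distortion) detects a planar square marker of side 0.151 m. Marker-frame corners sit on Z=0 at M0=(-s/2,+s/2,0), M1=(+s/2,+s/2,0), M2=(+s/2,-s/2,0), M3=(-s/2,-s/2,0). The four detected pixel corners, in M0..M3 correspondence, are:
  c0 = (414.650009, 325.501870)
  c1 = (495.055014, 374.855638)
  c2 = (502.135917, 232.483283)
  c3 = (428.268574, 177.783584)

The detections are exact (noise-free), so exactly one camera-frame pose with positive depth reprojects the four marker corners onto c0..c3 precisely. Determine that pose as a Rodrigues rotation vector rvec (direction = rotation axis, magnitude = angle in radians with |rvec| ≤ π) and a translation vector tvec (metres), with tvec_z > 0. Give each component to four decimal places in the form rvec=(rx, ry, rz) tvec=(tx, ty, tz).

rvec=(-0.3374, -0.3902, 0.3080) tvec=(0.2453, 0.0484, 0.7452)

Intrinsics K: fx=489.3, fy=774.2, cx=300.4, cy=225.4
Marker side s = 0.151 m; corners in marker frame (Z=0):
  M0 = (-0.0755, +0.0755, 0)
  M1 = (+0.0755, +0.0755, 0)
  M2 = (+0.0755, -0.0755, 0)
  M3 = (-0.0755, -0.0755, 0)
Detected image corners:
  c0 = (414.650009, 325.501870) px
  c1 = (495.055014, 374.855638) px
  c2 = (502.135917, 232.483283) px
  c3 = (428.268574, 177.783584) px
Planar DLT: solve 8×8 A·h = b for H (H[2,2]=1):
  H  [+705.50658 -299.82502 +461.46185]
  H  [+463.21576 +819.98326 +275.72961]
  H  [+0.42496 -0.50427 +1.00000]
B = K⁻¹H; ‖b₁‖=1.341833, ‖b₂‖=1.341833; λ = 2/(‖b₁‖+‖b₂‖) = 0.745249, sign → tz>0 ⇒ λ=+0.745249
r₁ = λ·B[:,0] = (+0.88012,+0.35369,+0.31670); r₂ = λ·B[:,1] = (-0.22594,+0.89873,-0.37581)
r₃ = r₁×r₂ = (-0.41755,+0.25920,+0.87090); SVD([r₁ r₂ r₃]) → R = UVᵀ:
  R  [+0.88012 -0.22594 -0.41755]
  R  [+0.35369 +0.89873 +0.25920]
  R  [+0.31670 -0.37581 +0.87090]
t = (+0.24531, +0.04845, +0.74525) m
tr R = 2.649748; θ = arccos((tr R − 1)/2) = 0.600817 rad = 34.424°
axis k = ((R−Rᵀ)₃₂, (R−Rᵀ)₁₃, (R−Rᵀ)₂₁) / (2 sinθ) = (-0.561637, -0.649420, +0.512658)
rvec = θ·k = (-0.337441, -0.390183, +0.308013)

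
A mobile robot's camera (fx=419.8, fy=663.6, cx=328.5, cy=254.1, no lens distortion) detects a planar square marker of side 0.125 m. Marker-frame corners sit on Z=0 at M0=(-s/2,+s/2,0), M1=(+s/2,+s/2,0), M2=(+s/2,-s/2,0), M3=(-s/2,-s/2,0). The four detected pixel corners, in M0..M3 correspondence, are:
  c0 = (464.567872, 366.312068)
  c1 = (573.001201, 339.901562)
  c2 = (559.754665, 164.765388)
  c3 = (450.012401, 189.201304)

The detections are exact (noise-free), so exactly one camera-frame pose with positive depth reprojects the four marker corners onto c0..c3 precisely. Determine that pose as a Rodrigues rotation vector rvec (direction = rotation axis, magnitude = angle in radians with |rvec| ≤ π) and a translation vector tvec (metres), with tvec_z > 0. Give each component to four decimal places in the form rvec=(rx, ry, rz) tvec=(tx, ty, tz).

rvec=(0.0353, -0.0500, -0.1417) tvec=(0.2038, 0.0079, 0.4657)

Intrinsics K: fx=419.8, fy=663.6, cx=328.5, cy=254.1
Marker side s = 0.125 m; corners in marker frame (Z=0):
  M0 = (-0.0625, +0.0625, 0)
  M1 = (+0.0625, +0.0625, 0)
  M2 = (+0.0625, -0.0625, 0)
  M3 = (-0.0625, -0.0625, 0)
Detected image corners:
  c0 = (464.567872, 366.312068) px
  c1 = (573.001201, 339.901562) px
  c2 = (559.754665, 164.765388) px
  c3 = (450.012401, 189.201304) px
Planar DLT: solve 8×8 A·h = b for H (H[2,2]=1):
  H  [+924.71701 +153.67471 +512.21672]
  H  [-176.47766 +1430.94548 +265.42131]
  H  [+0.10168 +0.08303 +1.00000]
B = K⁻¹H; ‖b₁‖=2.147378, ‖b₂‖=2.147378; λ = 2/(‖b₁‖+‖b₂‖) = 0.465684, sign → tz>0 ⇒ λ=+0.465684
r₁ = λ·B[:,0] = (+0.98874,-0.14197,+0.04735); r₂ = λ·B[:,1] = (+0.14021,+0.98937,+0.03867)
r₃ = r₁×r₂ = (-0.05234,-0.03159,+0.99813); SVD([r₁ r₂ r₃]) → R = UVᵀ:
  R  [+0.98874 +0.14021 -0.05234]
  R  [-0.14197 +0.98937 -0.03159]
  R  [+0.04735 +0.03867 +0.99813]
t = (+0.20380, +0.00794, +0.46568) m
tr R = 2.976233; θ = arccos((tr R − 1)/2) = 0.154319 rad = 8.842°
axis k = ((R−Rᵀ)₃₂, (R−Rᵀ)₁₃, (R−Rᵀ)₂₁) / (2 sinθ) = (+0.228556, -0.324270, -0.917939)
rvec = θ·k = (+0.035270, -0.050041, -0.141655)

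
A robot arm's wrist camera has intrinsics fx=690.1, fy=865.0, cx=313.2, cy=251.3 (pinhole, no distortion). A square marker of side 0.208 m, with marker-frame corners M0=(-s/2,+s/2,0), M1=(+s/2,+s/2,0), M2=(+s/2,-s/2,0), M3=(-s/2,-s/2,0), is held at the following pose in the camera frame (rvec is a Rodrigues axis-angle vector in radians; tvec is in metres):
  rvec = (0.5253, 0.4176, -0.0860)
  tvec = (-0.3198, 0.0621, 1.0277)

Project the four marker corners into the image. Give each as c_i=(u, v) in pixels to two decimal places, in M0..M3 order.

Intrinsics K: fx=690.1, fy=865.0, cx=313.2, cy=251.3
Marker side s = 0.208 m; corners in marker frame (Z=0):
  M0 = (-0.1040, +0.1040, 0)
  M1 = (+0.1040, +0.1040, 0)
  M2 = (+0.1040, -0.1040, 0)
  M3 = (-0.1040, -0.1040, 0)
rvec = (0.5253, 0.4176, -0.0860), |rvec| = θ = 0.67655 rad = 38.764°
Rodrigues: sinθ=0.62611, 1−cosθ=0.22027; R = I + sinθ·[k]× + (1−cosθ)·[k]×²:
    [+0.91252 +0.18515 +0.36472]
    [+0.02597 +0.86365 -0.50342]
    [-0.40820 +0.46885 +0.78329]
t = (-0.3198, 0.0621, 1.0277) m
M0: Pc = R·M0+t = (-0.39545, +0.14922, +1.11891); u = 690.1·(-0.39545)/1.11891 + 313.2 = 69.3047, v = 865.0·(+0.14922)/1.11891 + 251.3 = 366.6567
M1: Pc = R·M1+t = (-0.20564, +0.15462, +1.03401); u = 690.1·(-0.20564)/1.03401 + 313.2 = 175.9537, v = 865.0·(+0.15462)/1.03401 + 251.3 = 380.6487
M2: Pc = R·M2+t = (-0.24415, -0.02502, +0.93649); u = 690.1·(-0.24415)/0.93649 + 313.2 = 133.2826, v = 865.0·(-0.02502)/0.93649 + 251.3 = 228.1911
M3: Pc = R·M3+t = (-0.43396, -0.03042, +1.02139); u = 690.1·(-0.43396)/1.02139 + 313.2 = 19.9980, v = 865.0·(-0.03042)/1.02139 + 251.3 = 225.5367

c0=(69.30, 366.66) c1=(175.95, 380.65) c2=(133.28, 228.19) c3=(20.00, 225.54)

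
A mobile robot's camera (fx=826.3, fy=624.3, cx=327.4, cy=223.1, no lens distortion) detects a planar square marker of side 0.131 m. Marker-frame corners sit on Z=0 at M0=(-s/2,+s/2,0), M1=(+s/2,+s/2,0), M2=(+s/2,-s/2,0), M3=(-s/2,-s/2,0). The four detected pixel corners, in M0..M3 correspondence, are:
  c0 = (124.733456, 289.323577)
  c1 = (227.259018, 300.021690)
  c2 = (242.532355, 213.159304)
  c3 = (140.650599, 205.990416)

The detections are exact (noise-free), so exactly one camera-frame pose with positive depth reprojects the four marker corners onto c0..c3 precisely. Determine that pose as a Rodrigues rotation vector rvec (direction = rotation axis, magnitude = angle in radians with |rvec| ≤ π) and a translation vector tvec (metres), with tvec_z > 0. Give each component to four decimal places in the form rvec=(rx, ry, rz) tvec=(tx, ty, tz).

Intrinsics K: fx=826.3, fy=624.3, cx=327.4, cy=223.1
Marker side s = 0.131 m; corners in marker frame (Z=0):
  M0 = (-0.0655, +0.0655, 0)
  M1 = (+0.0655, +0.0655, 0)
  M2 = (+0.0655, -0.0655, 0)
  M3 = (-0.0655, -0.0655, 0)
Detected image corners:
  c0 = (124.733456, 289.323577) px
  c1 = (227.259018, 300.021690) px
  c2 = (242.532355, 213.159304) px
  c3 = (140.650599, 205.990416) px
Planar DLT: solve 8×8 A·h = b for H (H[2,2]=1):
  H  [+723.80956 -136.53419 +182.81599]
  H  [-9.19646 +625.41088 +251.76963]
  H  [-0.30662 -0.09487 +1.00000]
B = K⁻¹H; ‖b₁‖=1.047824, ‖b₂‖=1.047824; λ = 2/(‖b₁‖+‖b₂‖) = 0.954359, sign → tz>0 ⇒ λ=+0.954359
r₁ = λ·B[:,0] = (+0.95193,+0.09052,-0.29263); r₂ = λ·B[:,1] = (-0.12182,+0.98841,-0.09054)
r₃ = r₁×r₂ = (+0.28104,+0.12184,+0.95193); SVD([r₁ r₂ r₃]) → R = UVᵀ:
  R  [+0.95193 -0.12182 +0.28104]
  R  [+0.09052 +0.98841 +0.12184]
  R  [-0.29263 -0.09054 +0.95193]
t = (-0.16699, +0.04383, +0.95436) m
tr R = 2.892275; θ = arccos((tr R − 1)/2) = 0.329706 rad = 18.891°
axis k = ((R−Rᵀ)₃₂, (R−Rᵀ)₁₃, (R−Rᵀ)₂₁) / (2 sinθ) = (-0.327989, +0.885943, +0.327915)
rvec = θ·k = (-0.108140, +0.292101, +0.108115)

rvec=(-0.1081, 0.2921, 0.1081) tvec=(-0.1670, 0.0438, 0.9544)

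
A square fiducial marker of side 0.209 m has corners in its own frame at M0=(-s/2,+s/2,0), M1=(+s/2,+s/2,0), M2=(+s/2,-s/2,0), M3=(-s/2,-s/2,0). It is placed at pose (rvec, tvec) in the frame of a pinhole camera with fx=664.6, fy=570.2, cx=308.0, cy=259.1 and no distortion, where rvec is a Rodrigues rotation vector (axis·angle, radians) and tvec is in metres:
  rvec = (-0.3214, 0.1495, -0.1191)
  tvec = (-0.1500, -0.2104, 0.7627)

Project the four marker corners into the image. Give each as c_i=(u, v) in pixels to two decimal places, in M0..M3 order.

c0=(90.48, 184.33) c1=(272.98, 158.23) c2=(259.57, 23.58) c3=(92.72, 51.93)

Intrinsics K: fx=664.6, fy=570.2, cx=308.0, cy=259.1
Marker side s = 0.209 m; corners in marker frame (Z=0):
  M0 = (-0.1045, +0.1045, 0)
  M1 = (+0.1045, +0.1045, 0)
  M2 = (+0.1045, -0.1045, 0)
  M3 = (-0.1045, -0.1045, 0)
rvec = (-0.3214, 0.1495, -0.1191), |rvec| = θ = 0.37394 rad = 21.425°
Rodrigues: sinθ=0.36529, 1−cosθ=0.06911; R = I + sinθ·[k]× + (1−cosθ)·[k]×²:
    [+0.98194 +0.09260 +0.16496]
    [-0.14009 +0.94194 +0.30516]
    [-0.12712 -0.32276 +0.93790]
t = (-0.1500, -0.2104, 0.7627) m
M0: Pc = R·M0+t = (-0.24294, -0.09733, +0.74226); u = 664.6·(-0.24294)/0.74226 + 308.0 = 90.4796, v = 570.2·(-0.09733)/0.74226 + 259.1 = 184.3328
M1: Pc = R·M1+t = (-0.03771, -0.12661, +0.71569); u = 664.6·(-0.03771)/0.71569 + 308.0 = 272.9815, v = 570.2·(-0.12661)/0.71569 + 259.1 = 158.2303
M2: Pc = R·M2+t = (-0.05706, -0.32347, +0.78314); u = 664.6·(-0.05706)/0.78314 + 308.0 = 259.5744, v = 570.2·(-0.32347)/0.78314 + 259.1 = 23.5830
M3: Pc = R·M3+t = (-0.26229, -0.29419, +0.80971); u = 664.6·(-0.26229)/0.80971 + 308.0 = 92.7167, v = 570.2·(-0.29419)/0.80971 + 259.1 = 51.9290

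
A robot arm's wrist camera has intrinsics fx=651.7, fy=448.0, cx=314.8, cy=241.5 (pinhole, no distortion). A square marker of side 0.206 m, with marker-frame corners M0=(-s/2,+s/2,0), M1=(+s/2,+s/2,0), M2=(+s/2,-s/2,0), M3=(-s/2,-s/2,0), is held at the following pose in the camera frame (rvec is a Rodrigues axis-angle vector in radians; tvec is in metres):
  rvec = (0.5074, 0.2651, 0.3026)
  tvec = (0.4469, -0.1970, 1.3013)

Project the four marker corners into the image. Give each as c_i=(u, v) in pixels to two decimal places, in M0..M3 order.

Intrinsics K: fx=651.7, fy=448.0, cx=314.8, cy=241.5
Marker side s = 0.206 m; corners in marker frame (Z=0):
  M0 = (-0.1030, +0.1030, 0)
  M1 = (+0.1030, +0.1030, 0)
  M2 = (+0.1030, -0.1030, 0)
  M3 = (-0.1030, -0.1030, 0)
rvec = (0.5074, 0.2651, 0.3026), |rvec| = θ = 0.64753 rad = 37.101°
Rodrigues: sinθ=0.60322, 1−cosθ=0.20243; R = I + sinθ·[k]× + (1−cosθ)·[k]×²:
    [+0.92187 -0.21695 +0.32108]
    [+0.34683 +0.83150 -0.43395]
    [-0.17283 +0.51140 +0.84178]
t = (0.4469, -0.1970, 1.3013) m
M0: Pc = R·M0+t = (+0.32960, -0.14708, +1.37178); u = 651.7·(+0.32960)/1.37178 + 314.8 = 471.3862, v = 448.0·(-0.14708)/1.37178 + 241.5 = 193.4664
M1: Pc = R·M1+t = (+0.51951, -0.07563, +1.33617); u = 651.7·(+0.51951)/1.33617 + 314.8 = 568.1819, v = 448.0·(-0.07563)/1.33617 + 241.5 = 216.1418
M2: Pc = R·M2+t = (+0.56420, -0.24692, +1.23082); u = 651.7·(+0.56420)/1.23082 + 314.8 = 613.5335, v = 448.0·(-0.24692)/1.23082 + 241.5 = 151.6246
M3: Pc = R·M3+t = (+0.37429, -0.31837, +1.26643); u = 651.7·(+0.37429)/1.26643 + 314.8 = 507.4107, v = 448.0·(-0.31837)/1.26643 + 241.5 = 128.8769

c0=(471.39, 193.47) c1=(568.18, 216.14) c2=(613.53, 151.62) c3=(507.41, 128.88)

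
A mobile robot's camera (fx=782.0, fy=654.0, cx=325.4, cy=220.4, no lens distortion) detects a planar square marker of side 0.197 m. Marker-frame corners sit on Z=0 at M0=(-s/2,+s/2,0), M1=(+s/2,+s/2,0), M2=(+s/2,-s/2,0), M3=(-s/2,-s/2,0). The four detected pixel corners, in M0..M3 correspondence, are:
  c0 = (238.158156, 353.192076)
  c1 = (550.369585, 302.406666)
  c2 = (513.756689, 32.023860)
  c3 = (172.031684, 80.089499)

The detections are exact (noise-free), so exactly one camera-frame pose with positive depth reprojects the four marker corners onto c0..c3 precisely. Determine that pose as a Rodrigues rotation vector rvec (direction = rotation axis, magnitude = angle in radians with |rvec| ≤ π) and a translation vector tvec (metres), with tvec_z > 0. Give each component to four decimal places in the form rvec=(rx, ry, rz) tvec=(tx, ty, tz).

Intrinsics K: fx=782.0, fy=654.0, cx=325.4, cy=220.4
Marker side s = 0.197 m; corners in marker frame (Z=0):
  M0 = (-0.0985, +0.0985, 0)
  M1 = (+0.0985, +0.0985, 0)
  M2 = (+0.0985, -0.0985, 0)
  M3 = (-0.0985, -0.0985, 0)
Detected image corners:
  c0 = (238.158156, 353.192076) px
  c1 = (550.369585, 302.406666) px
  c2 = (513.756689, 32.023860) px
  c3 = (172.031684, 80.089499) px
Planar DLT: solve 8×8 A·h = b for H (H[2,2]=1):
  H  [+1704.57639 +421.12647 +371.78653]
  H  [-226.15801 +1463.32372 +197.46851]
  H  [+0.13042 +0.43771 +1.00000]
B = K⁻¹H; ‖b₁‖=2.164869, ‖b₂‖=2.164869; λ = 2/(‖b₁‖+‖b₂‖) = 0.461922, sign → tz>0 ⇒ λ=+0.461922
r₁ = λ·B[:,0] = (+0.98181,-0.18004,+0.06024); r₂ = λ·B[:,1] = (+0.16462,+0.96541,+0.20219)
r₃ = r₁×r₂ = (-0.09456,-0.18859,+0.97749); SVD([r₁ r₂ r₃]) → R = UVᵀ:
  R  [+0.98181 +0.16462 -0.09456]
  R  [-0.18004 +0.96541 -0.18859]
  R  [+0.06024 +0.20219 +0.97749]
t = (+0.02740, -0.01620, +0.46192) m
tr R = 2.924718; θ = arccos((tr R − 1)/2) = 0.275244 rad = 15.770°
axis k = ((R−Rᵀ)₃₂, (R−Rᵀ)₁₃, (R−Rᵀ)₂₁) / (2 sinθ) = (+0.718915, -0.284790, -0.634078)
rvec = θ·k = (+0.197877, -0.078387, -0.174526)

rvec=(0.1979, -0.0784, -0.1745) tvec=(0.0274, -0.0162, 0.4619)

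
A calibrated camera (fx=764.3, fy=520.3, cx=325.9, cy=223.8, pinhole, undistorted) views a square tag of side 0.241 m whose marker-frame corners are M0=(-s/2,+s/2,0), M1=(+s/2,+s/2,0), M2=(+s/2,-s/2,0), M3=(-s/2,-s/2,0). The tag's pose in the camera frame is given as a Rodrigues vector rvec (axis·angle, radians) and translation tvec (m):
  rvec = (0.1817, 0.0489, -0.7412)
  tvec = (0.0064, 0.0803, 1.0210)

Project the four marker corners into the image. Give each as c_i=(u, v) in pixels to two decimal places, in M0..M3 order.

c0=(325.12, 346.35) c1=(457.51, 267.95) c2=(336.61, 178.01) c3=(202.71, 261.46)

Intrinsics K: fx=764.3, fy=520.3, cx=325.9, cy=223.8
Marker side s = 0.241 m; corners in marker frame (Z=0):
  M0 = (-0.1205, +0.1205, 0)
  M1 = (+0.1205, +0.1205, 0)
  M2 = (+0.1205, -0.1205, 0)
  M3 = (-0.1205, -0.1205, 0)
rvec = (0.1817, 0.0489, -0.7412), |rvec| = θ = 0.76471 rad = 43.815°
Rodrigues: sinθ=0.69233, 1−cosθ=0.27842; R = I + sinθ·[k]× + (1−cosθ)·[k]×²:
    [+0.73730 +0.67527 -0.01985]
    [-0.66681 +0.72272 -0.18176]
    [-0.10839 +0.14725 +0.98314]
t = (0.0064, 0.0803, 1.0210) m
M0: Pc = R·M0+t = (-0.00107, +0.24774, +1.05180); u = 764.3·(-0.00107)/1.05180 + 325.9 = 325.1193, v = 520.3·(+0.24774)/1.05180 + 223.8 = 346.3499
M1: Pc = R·M1+t = (+0.17662, +0.08704, +1.02568); u = 764.3·(+0.17662)/1.02568 + 325.9 = 457.5070, v = 520.3·(+0.08704)/1.02568 + 223.8 = 267.9514
M2: Pc = R·M2+t = (+0.01387, -0.08714, +0.99020); u = 764.3·(+0.01387)/0.99020 + 325.9 = 336.6091, v = 520.3·(-0.08714)/0.99020 + 223.8 = 178.0128
M3: Pc = R·M3+t = (-0.16382, +0.07356, +1.01632); u = 764.3·(-0.16382)/1.01632 + 325.9 = 202.7064, v = 520.3·(+0.07356)/1.01632 + 223.8 = 261.4603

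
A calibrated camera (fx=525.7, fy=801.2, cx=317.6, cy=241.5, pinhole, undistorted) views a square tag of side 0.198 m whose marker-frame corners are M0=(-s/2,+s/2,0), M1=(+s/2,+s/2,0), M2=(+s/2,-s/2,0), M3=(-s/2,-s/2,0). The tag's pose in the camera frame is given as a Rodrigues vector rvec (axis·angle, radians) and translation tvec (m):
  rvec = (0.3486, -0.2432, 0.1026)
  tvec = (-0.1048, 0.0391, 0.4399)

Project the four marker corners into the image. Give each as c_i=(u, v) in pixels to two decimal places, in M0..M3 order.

Intrinsics K: fx=525.7, fy=801.2, cx=317.6, cy=241.5
Marker side s = 0.198 m; corners in marker frame (Z=0):
  M0 = (-0.0990, +0.0990, 0)
  M1 = (+0.0990, +0.0990, 0)
  M2 = (+0.0990, -0.0990, 0)
  M3 = (-0.0990, -0.0990, 0)
rvec = (0.3486, -0.2432, 0.1026), |rvec| = θ = 0.43726 rad = 25.053°
Rodrigues: sinθ=0.42346, 1−cosθ=0.09408; R = I + sinθ·[k]× + (1−cosθ)·[k]×²:
    [+0.96572 -0.14108 -0.21792]
    [+0.05764 +0.93502 -0.34988]
    [+0.25312 +0.32532 +0.91110]
t = (-0.1048, 0.0391, 0.4399) m
M0: Pc = R·M0+t = (-0.21437, +0.12596, +0.44705); u = 525.7·(-0.21437)/0.44705 + 317.6 = 65.5109, v = 801.2·(+0.12596)/0.44705 + 241.5 = 467.2468
M1: Pc = R·M1+t = (-0.02316, +0.13737, +0.49717); u = 525.7·(-0.02316)/0.49717 + 317.6 = 293.1095, v = 801.2·(+0.13737)/0.49717 + 241.5 = 462.8825
M2: Pc = R·M2+t = (+0.00477, -0.04776, +0.43275); u = 525.7·(+0.00477)/0.43275 + 317.6 = 323.3978, v = 801.2·(-0.04776)/0.43275 + 241.5 = 153.0762
M3: Pc = R·M3+t = (-0.18644, -0.05917, +0.38263); u = 525.7·(-0.18644)/0.38263 + 317.6 = 61.4522, v = 801.2·(-0.05917)/0.38263 + 241.5 = 117.5958

c0=(65.51, 467.25) c1=(293.11, 462.88) c2=(323.40, 153.08) c3=(61.45, 117.60)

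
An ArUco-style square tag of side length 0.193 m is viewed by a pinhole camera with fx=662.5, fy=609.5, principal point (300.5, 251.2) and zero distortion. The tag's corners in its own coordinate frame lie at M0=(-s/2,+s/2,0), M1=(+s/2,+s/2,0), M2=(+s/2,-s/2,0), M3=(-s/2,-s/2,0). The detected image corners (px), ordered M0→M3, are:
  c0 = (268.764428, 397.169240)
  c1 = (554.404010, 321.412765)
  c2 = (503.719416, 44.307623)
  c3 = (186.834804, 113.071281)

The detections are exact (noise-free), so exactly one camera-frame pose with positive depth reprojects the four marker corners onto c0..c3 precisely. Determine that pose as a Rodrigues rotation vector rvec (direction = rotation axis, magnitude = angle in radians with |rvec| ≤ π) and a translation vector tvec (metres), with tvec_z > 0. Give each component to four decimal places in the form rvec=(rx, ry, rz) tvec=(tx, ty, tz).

Intrinsics K: fx=662.5, fy=609.5, cx=300.5, cy=251.2
Marker side s = 0.193 m; corners in marker frame (Z=0):
  M0 = (-0.0965, +0.0965, 0)
  M1 = (+0.0965, +0.0965, 0)
  M2 = (+0.0965, -0.0965, 0)
  M3 = (-0.0965, -0.0965, 0)
Detected image corners:
  c0 = (268.764428, 397.169240) px
  c1 = (554.404010, 321.412765) px
  c2 = (503.719416, 44.307623) px
  c3 = (186.834804, 113.071281) px
Planar DLT: solve 8×8 A·h = b for H (H[2,2]=1):
  H  [+1652.98428 +523.85658 +383.65153]
  H  [-319.80718 +1558.92973 +224.62875]
  H  [+0.25316 +0.48166 +1.00000]
B = K⁻¹H; ‖b₁‖=2.474941, ‖b₂‖=2.474941; λ = 2/(‖b₁‖+‖b₂‖) = 0.404050, sign → tz>0 ⇒ λ=+0.404050
r₁ = λ·B[:,0] = (+0.96174,-0.25416,+0.10229); r₂ = λ·B[:,1] = (+0.23122,+0.95324,+0.19461)
r₃ = r₁×r₂ = (-0.14697,-0.16352,+0.97553); SVD([r₁ r₂ r₃]) → R = UVᵀ:
  R  [+0.96174 +0.23122 -0.14697]
  R  [-0.25416 +0.95324 -0.16352]
  R  [+0.10229 +0.19461 +0.97553]
t = (+0.05071, -0.01761, +0.40405) m
tr R = 2.890507; θ = arccos((tr R − 1)/2) = 0.332426 rad = 19.047°
axis k = ((R−Rᵀ)₃₂, (R−Rᵀ)₁₃, (R−Rᵀ)₂₁) / (2 sinθ) = (+0.548711, -0.381903, -0.743684)
rvec = θ·k = (+0.182406, -0.126955, -0.247220)

rvec=(0.1824, -0.1270, -0.2472) tvec=(0.0507, -0.0176, 0.4041)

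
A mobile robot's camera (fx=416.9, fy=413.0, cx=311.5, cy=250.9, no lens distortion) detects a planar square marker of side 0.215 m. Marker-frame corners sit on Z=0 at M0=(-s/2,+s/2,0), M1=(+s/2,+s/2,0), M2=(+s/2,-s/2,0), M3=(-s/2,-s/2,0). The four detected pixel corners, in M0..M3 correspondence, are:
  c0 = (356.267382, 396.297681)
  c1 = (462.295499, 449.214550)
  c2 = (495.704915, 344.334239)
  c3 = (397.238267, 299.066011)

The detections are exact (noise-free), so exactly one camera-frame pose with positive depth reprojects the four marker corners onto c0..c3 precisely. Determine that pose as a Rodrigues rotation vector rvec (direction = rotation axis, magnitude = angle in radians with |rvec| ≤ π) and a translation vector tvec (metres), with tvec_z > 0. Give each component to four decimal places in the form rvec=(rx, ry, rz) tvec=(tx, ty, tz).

Intrinsics K: fx=416.9, fy=413.0, cx=311.5, cy=250.9
Marker side s = 0.215 m; corners in marker frame (Z=0):
  M0 = (-0.1075, +0.1075, 0)
  M1 = (+0.1075, +0.1075, 0)
  M2 = (+0.1075, -0.1075, 0)
  M3 = (-0.1075, -0.1075, 0)
Detected image corners:
  c0 = (356.267382, 396.297681) px
  c1 = (462.295499, 449.214550) px
  c2 = (495.704915, 344.334239) px
  c3 = (397.238267, 299.066011) px
Planar DLT: solve 8×8 A·h = b for H (H[2,2]=1):
  H  [+407.56352 -344.90923 +427.81462]
  H  [+169.06899 +320.41497 +369.63455]
  H  [-0.15717 -0.40113 +1.00000]
B = K⁻¹H; ‖b₁‖=1.216008, ‖b₂‖=1.216008; λ = 2/(‖b₁‖+‖b₂‖) = 0.822363, sign → tz>0 ⇒ λ=+0.822363
r₁ = λ·B[:,0] = (+0.90052,+0.41517,-0.12925); r₂ = λ·B[:,1] = (-0.43388,+0.83841,-0.32988)
r₃ = r₁×r₂ = (-0.02859,+0.35314,+0.93513); SVD([r₁ r₂ r₃]) → R = UVᵀ:
  R  [+0.90052 -0.43388 -0.02859]
  R  [+0.41517 +0.83841 +0.35314]
  R  [-0.12925 -0.32988 +0.93513]
t = (+0.22944, +0.23642, +0.82236) m
tr R = 2.674062; θ = arccos((tr R − 1)/2) = 0.578962 rad = 33.172°
axis k = ((R−Rᵀ)₃₂, (R−Rᵀ)₁₃, (R−Rᵀ)₂₁) / (2 sinθ) = (-0.624148, +0.091981, +0.775873)
rvec = θ·k = (-0.361358, +0.053253, +0.449201)

rvec=(-0.3614, 0.0533, 0.4492) tvec=(0.2294, 0.2364, 0.8224)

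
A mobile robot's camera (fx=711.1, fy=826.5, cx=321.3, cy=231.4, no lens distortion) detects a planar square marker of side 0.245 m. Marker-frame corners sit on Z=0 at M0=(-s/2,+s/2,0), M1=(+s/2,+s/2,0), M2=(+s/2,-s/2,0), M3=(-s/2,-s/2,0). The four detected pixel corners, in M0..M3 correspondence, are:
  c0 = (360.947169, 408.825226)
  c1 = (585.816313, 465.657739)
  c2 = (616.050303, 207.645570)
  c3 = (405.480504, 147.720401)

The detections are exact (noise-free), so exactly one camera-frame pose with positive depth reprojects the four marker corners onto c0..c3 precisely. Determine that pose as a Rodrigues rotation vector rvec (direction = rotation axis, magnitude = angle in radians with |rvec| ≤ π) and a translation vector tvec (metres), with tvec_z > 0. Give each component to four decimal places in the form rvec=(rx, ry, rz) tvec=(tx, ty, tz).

rvec=(-0.1822, -0.1015, 0.2215) tvec=(0.1851, 0.0668, 0.7620)

Intrinsics K: fx=711.1, fy=826.5, cx=321.3, cy=231.4
Marker side s = 0.245 m; corners in marker frame (Z=0):
  M0 = (-0.1225, +0.1225, 0)
  M1 = (+0.1225, +0.1225, 0)
  M2 = (+0.1225, -0.1225, 0)
  M3 = (-0.1225, -0.1225, 0)
Detected image corners:
  c0 = (360.947169, 408.825226) px
  c1 = (585.816313, 465.657739) px
  c2 = (616.050303, 207.645570) px
  c3 = (405.480504, 147.720401) px
Planar DLT: solve 8×8 A·h = b for H (H[2,2]=1):
  H  [+939.36392 -275.26181 +494.04472]
  H  [+270.71989 +982.45583 +303.86172]
  H  [+0.10488 -0.25006 +1.00000]
B = K⁻¹H; ‖b₁‖=1.312253, ‖b₂‖=1.312253; λ = 2/(‖b₁‖+‖b₂‖) = 0.762048, sign → tz>0 ⇒ λ=+0.762048
r₁ = λ·B[:,0] = (+0.97056,+0.22723,+0.07992); r₂ = λ·B[:,1] = (-0.20888,+0.95919,-0.19056)
r₃ = r₁×r₂ = (-0.11996,+0.16826,+0.97842); SVD([r₁ r₂ r₃]) → R = UVᵀ:
  R  [+0.97056 -0.20888 -0.11996]
  R  [+0.22723 +0.95919 +0.16826]
  R  [+0.07992 -0.19056 +0.97842]
t = (+0.18512, +0.06681, +0.76205) m
tr R = 2.908167; θ = arccos((tr R − 1)/2) = 0.304211 rad = 17.430°
axis k = ((R−Rᵀ)₃₂, (R−Rᵀ)₁₃, (R−Rᵀ)₂₁) / (2 sinθ) = (-0.598947, -0.333648, +0.727971)
rvec = θ·k = (-0.182206, -0.101500, +0.221457)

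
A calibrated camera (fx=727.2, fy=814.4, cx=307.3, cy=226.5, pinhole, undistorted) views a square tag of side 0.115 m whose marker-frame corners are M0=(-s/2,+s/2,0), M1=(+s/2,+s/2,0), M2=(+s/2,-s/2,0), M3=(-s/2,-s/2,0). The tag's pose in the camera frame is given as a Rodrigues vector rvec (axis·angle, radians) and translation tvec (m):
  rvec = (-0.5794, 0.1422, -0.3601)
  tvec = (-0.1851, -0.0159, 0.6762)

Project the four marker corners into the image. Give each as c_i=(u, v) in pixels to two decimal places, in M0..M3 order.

Intrinsics K: fx=727.2, fy=814.4, cx=307.3, cy=226.5
Marker side s = 0.115 m; corners in marker frame (Z=0):
  M0 = (-0.0575, +0.0575, 0)
  M1 = (+0.0575, +0.0575, 0)
  M2 = (+0.0575, -0.0575, 0)
  M3 = (-0.0575, -0.0575, 0)
rvec = (-0.5794, 0.1422, -0.3601), |rvec| = θ = 0.69685 rad = 39.926°
Rodrigues: sinθ=0.64180, 1−cosθ=0.23313; R = I + sinθ·[k]× + (1−cosθ)·[k]×²:
    [+0.92804 +0.29210 +0.23113]
    [-0.37121 +0.77658 +0.50905]
    [-0.03080 -0.55822 +0.82912]
t = (-0.1851, -0.0159, 0.6762) m
M0: Pc = R·M0+t = (-0.22167, +0.05010, +0.64587); u = 727.2·(-0.22167)/0.64587 + 307.3 = 57.7221, v = 814.4·(+0.05010)/0.64587 + 226.5 = 289.6697
M1: Pc = R·M1+t = (-0.11494, +0.00741, +0.64233); u = 727.2·(-0.11494)/0.64233 + 307.3 = 177.1712, v = 814.4·(+0.00741)/0.64233 + 226.5 = 235.8932
M2: Pc = R·M2+t = (-0.14853, -0.08190, +0.70653); u = 727.2·(-0.14853)/0.70653 + 307.3 = 154.4202, v = 814.4·(-0.08190)/0.70653 + 226.5 = 132.0979
M3: Pc = R·M3+t = (-0.25526, -0.03921, +0.71007); u = 727.2·(-0.25526)/0.71007 + 307.3 = 45.8836, v = 814.4·(-0.03921)/0.71007 + 226.5 = 181.5305

c0=(57.72, 289.67) c1=(177.17, 235.89) c2=(154.42, 132.10) c3=(45.88, 181.53)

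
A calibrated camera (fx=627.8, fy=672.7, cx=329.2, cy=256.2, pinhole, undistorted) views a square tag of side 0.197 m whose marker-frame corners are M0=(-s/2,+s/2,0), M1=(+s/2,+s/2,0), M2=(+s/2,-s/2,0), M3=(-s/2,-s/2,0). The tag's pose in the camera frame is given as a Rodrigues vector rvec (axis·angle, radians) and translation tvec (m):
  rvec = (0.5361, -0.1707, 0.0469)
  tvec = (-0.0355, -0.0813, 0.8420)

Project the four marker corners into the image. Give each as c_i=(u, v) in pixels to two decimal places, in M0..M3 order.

Intrinsics K: fx=627.8, fy=672.7, cx=329.2, cy=256.2
Marker side s = 0.197 m; corners in marker frame (Z=0):
  M0 = (-0.0985, +0.0985, 0)
  M1 = (+0.0985, +0.0985, 0)
  M2 = (+0.0985, -0.0985, 0)
  M3 = (-0.0985, -0.0985, 0)
rvec = (0.5361, -0.1707, 0.0469), |rvec| = θ = 0.56457 rad = 32.348°
Rodrigues: sinθ=0.53505, 1−cosθ=0.15518; R = I + sinθ·[k]× + (1−cosθ)·[k]×²:
    [+0.98474 -0.08900 -0.14953]
    [-0.00011 +0.85900 -0.51197]
    [+0.17402 +0.50417 +0.84589]
t = (-0.0355, -0.0813, 0.8420) m
M0: Pc = R·M0+t = (-0.14126, +0.00332, +0.87452); u = 627.8·(-0.14126)/0.87452 + 329.2 = 227.7897, v = 672.7·(+0.00332)/0.87452 + 256.2 = 258.7556
M1: Pc = R·M1+t = (+0.05273, +0.00330, +0.90880); u = 627.8·(+0.05273)/0.90880 + 329.2 = 365.6262, v = 672.7·(+0.00330)/0.90880 + 256.2 = 258.6438
M2: Pc = R·M2+t = (+0.07026, -0.16592, +0.80948); u = 627.8·(+0.07026)/0.80948 + 329.2 = 383.6938, v = 672.7·(-0.16592)/0.80948 + 256.2 = 118.3139
M3: Pc = R·M3+t = (-0.12373, -0.16590, +0.77520); u = 627.8·(-0.12373)/0.77520 + 329.2 = 228.9959, v = 672.7·(-0.16590)/0.77520 + 256.2 = 112.2343

c0=(227.79, 258.76) c1=(365.63, 258.64) c2=(383.69, 118.31) c3=(229.00, 112.23)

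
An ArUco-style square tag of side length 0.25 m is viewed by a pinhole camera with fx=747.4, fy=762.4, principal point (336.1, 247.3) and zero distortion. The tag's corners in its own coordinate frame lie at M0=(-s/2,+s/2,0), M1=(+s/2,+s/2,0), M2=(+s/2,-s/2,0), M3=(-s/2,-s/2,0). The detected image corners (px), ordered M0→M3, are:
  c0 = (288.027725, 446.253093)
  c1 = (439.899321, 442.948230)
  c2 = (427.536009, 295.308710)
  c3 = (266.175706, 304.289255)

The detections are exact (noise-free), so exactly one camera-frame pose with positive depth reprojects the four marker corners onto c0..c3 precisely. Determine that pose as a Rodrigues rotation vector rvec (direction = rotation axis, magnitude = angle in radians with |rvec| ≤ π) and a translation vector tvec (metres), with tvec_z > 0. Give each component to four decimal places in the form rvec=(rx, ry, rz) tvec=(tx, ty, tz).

rvec=(0.3191, 0.1609, -0.0931) tvec=(0.0286, 0.1969, 1.1791)

Intrinsics K: fx=747.4, fy=762.4, cx=336.1, cy=247.3
Marker side s = 0.25 m; corners in marker frame (Z=0):
  M0 = (-0.1250, +0.1250, 0)
  M1 = (+0.1250, +0.1250, 0)
  M2 = (+0.1250, -0.1250, 0)
  M3 = (-0.1250, -0.1250, 0)
Detected image corners:
  c0 = (288.027725, 446.253093) px
  c1 = (439.899321, 442.948230) px
  c2 = (427.536009, 295.308710) px
  c3 = (266.175706, 304.289255) px
Planar DLT: solve 8×8 A·h = b for H (H[2,2]=1):
  H  [+574.02221 +160.56920 +354.25840]
  H  [-78.48175 +675.12883 +374.59320]
  H  [-0.14583 +0.25827 +1.00000]
B = K⁻¹H; ‖b₁‖=0.848090, ‖b₂‖=0.848090; λ = 2/(‖b₁‖+‖b₂‖) = 1.179120, sign → tz>0 ⇒ λ=+1.179120
r₁ = λ·B[:,0] = (+0.98292,-0.06560,-0.17195); r₂ = λ·B[:,1] = (+0.11637,+0.94537,+0.30453)
r₃ = r₁×r₂ = (+0.14258,-0.31934,+0.93685); SVD([r₁ r₂ r₃]) → R = UVᵀ:
  R  [+0.98292 +0.11637 +0.14258]
  R  [-0.06560 +0.94537 -0.31934]
  R  [-0.17195 +0.30453 +0.93685]
t = (+0.02865, +0.19687, +1.17912) m
tr R = 2.865137; θ = arccos((tr R − 1)/2) = 0.369333 rad = 21.161°
axis k = ((R−Rᵀ)₃₂, (R−Rᵀ)₁₃, (R−Rᵀ)₂₁) / (2 sinθ) = (+0.864112, +0.435640, -0.252048)
rvec = θ·k = (+0.319145, +0.160896, -0.093090)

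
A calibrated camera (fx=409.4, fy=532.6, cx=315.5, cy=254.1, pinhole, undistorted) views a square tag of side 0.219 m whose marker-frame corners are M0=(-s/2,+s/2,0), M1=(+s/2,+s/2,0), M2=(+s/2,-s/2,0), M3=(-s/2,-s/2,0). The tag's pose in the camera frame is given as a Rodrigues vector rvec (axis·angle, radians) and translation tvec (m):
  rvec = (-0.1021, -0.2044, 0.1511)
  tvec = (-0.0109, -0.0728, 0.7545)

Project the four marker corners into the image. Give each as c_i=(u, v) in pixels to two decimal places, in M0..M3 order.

Intrinsics K: fx=409.4, fy=532.6, cx=315.5, cy=254.1
Marker side s = 0.219 m; corners in marker frame (Z=0):
  M0 = (-0.1095, +0.1095, 0)
  M1 = (+0.1095, +0.1095, 0)
  M2 = (+0.1095, -0.1095, 0)
  M3 = (-0.1095, -0.1095, 0)
rvec = (-0.1021, -0.2044, 0.1511), |rvec| = θ = 0.27393 rad = 15.695°
Rodrigues: sinθ=0.27051, 1−cosθ=0.03728; R = I + sinθ·[k]× + (1−cosθ)·[k]×²:
    [+0.96790 -0.13885 -0.20952]
    [+0.15959 +0.98348 +0.08548]
    [+0.19419 -0.11617 +0.97406]
t = (-0.0109, -0.0728, 0.7545) m
M0: Pc = R·M0+t = (-0.13209, +0.01742, +0.72052); u = 409.4·(-0.13209)/0.72052 + 315.5 = 240.4467, v = 532.6·(+0.01742)/0.72052 + 254.1 = 266.9737
M1: Pc = R·M1+t = (+0.07988, +0.05237, +0.76304); u = 409.4·(+0.07988)/0.76304 + 315.5 = 358.3589, v = 532.6·(+0.05237)/0.76304 + 254.1 = 290.6508
M2: Pc = R·M2+t = (+0.11029, -0.16302, +0.78848); u = 409.4·(+0.11029)/0.78848 + 315.5 = 372.7644, v = 532.6·(-0.16302)/0.78848 + 254.1 = 143.9872
M3: Pc = R·M3+t = (-0.10168, -0.19797, +0.74596); u = 409.4·(-0.10168)/0.74596 + 315.5 = 259.6951, v = 532.6·(-0.19797)/0.74596 + 254.1 = 112.7563

c0=(240.45, 266.97) c1=(358.36, 290.65) c2=(372.76, 143.99) c3=(259.70, 112.76)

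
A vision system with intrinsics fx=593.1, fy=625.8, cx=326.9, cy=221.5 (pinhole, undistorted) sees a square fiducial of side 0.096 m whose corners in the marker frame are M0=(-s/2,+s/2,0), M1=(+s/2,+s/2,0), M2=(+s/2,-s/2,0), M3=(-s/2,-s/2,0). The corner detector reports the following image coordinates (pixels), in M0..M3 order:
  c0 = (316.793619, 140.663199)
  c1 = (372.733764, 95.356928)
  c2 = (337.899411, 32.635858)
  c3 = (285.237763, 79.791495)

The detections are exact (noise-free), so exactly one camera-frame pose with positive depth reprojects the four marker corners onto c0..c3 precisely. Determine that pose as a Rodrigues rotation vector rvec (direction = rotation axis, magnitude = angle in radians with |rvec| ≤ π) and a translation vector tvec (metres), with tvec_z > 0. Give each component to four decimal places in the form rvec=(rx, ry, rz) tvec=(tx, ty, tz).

Intrinsics K: fx=593.1, fy=625.8, cx=326.9, cy=221.5
Marker side s = 0.096 m; corners in marker frame (Z=0):
  M0 = (-0.0480, +0.0480, 0)
  M1 = (+0.0480, +0.0480, 0)
  M2 = (+0.0480, -0.0480, 0)
  M3 = (-0.0480, -0.0480, 0)
Detected image corners:
  c0 = (316.793619, 140.663199) px
  c1 = (372.733764, 95.356928) px
  c2 = (337.899411, 32.635858) px
  c3 = (285.237763, 79.791495) px
Planar DLT: solve 8×8 A·h = b for H (H[2,2]=1):
  H  [+389.24046 +246.63360 +327.22699]
  H  [-528.46991 +617.26190 +87.26133]
  H  [-0.53676 -0.30079 +1.00000]
B = K⁻¹H; ‖b₁‖=1.273977, ‖b₂‖=1.273977; λ = 2/(‖b₁‖+‖b₂‖) = 0.784944, sign → tz>0 ⇒ λ=+0.784944
r₁ = λ·B[:,0] = (+0.74737,-0.51373,-0.42133); r₂ = λ·B[:,1] = (+0.45654,+0.85780,-0.23610)
r₃ = r₁×r₂ = (+0.48271,-0.01590,+0.87564); SVD([r₁ r₂ r₃]) → R = UVᵀ:
  R  [+0.74737 +0.45654 +0.48271]
  R  [-0.51373 +0.85780 -0.01590]
  R  [-0.42133 -0.23610 +0.87564]
t = (+0.00043, -0.16838, +0.78494) m
tr R = 2.480806; θ = arccos((tr R − 1)/2) = 0.737127 rad = 42.234°
axis k = ((R−Rᵀ)₃₂, (R−Rᵀ)₁₃, (R−Rᵀ)₂₁) / (2 sinθ) = (-0.163802, +0.672485, -0.721757)
rvec = θ·k = (-0.120743, +0.495706, -0.532026)

rvec=(-0.1207, 0.4957, -0.5320) tvec=(0.0004, -0.1684, 0.7849)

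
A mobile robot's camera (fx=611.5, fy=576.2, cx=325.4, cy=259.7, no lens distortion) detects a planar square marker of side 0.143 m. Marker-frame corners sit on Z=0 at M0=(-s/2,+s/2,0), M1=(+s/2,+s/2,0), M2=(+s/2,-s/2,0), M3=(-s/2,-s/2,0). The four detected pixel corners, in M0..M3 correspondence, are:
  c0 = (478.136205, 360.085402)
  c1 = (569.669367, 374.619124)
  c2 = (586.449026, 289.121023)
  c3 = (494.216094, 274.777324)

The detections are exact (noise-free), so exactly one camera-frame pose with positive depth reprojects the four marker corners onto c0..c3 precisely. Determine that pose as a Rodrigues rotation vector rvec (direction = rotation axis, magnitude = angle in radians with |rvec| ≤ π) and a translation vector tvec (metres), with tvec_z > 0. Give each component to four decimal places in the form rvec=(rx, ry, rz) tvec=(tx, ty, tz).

rvec=(0.0444, 0.0263, 0.1634) tvec=(0.3196, 0.1069, 0.9460)

Intrinsics K: fx=611.5, fy=576.2, cx=325.4, cy=259.7
Marker side s = 0.143 m; corners in marker frame (Z=0):
  M0 = (-0.0715, +0.0715, 0)
  M1 = (+0.0715, +0.0715, 0)
  M2 = (+0.0715, -0.0715, 0)
  M3 = (-0.0715, -0.0715, 0)
Detected image corners:
  c0 = (478.136205, 360.085402) px
  c1 = (569.669367, 374.619124) px
  c2 = (586.449026, 289.121023) px
  c3 = (494.216094, 274.777324) px
Planar DLT: solve 8×8 A·h = b for H (H[2,2]=1):
  H  [+629.84304 -88.81851 +532.01058]
  H  [+93.23175 +613.12937 +324.78800]
  H  [-0.02384 +0.04899 +1.00000]
B = K⁻¹H; ‖b₁‖=1.057134, ‖b₂‖=1.057134; λ = 2/(‖b₁‖+‖b₂‖) = 0.945954, sign → tz>0 ⇒ λ=+0.945954
r₁ = λ·B[:,0] = (+0.98633,+0.16322,-0.02255); r₂ = λ·B[:,1] = (-0.16206,+0.98569,+0.04635)
r₃ = r₁×r₂ = (+0.02980,-0.04206,+0.99867); SVD([r₁ r₂ r₃]) → R = UVᵀ:
  R  [+0.98633 -0.16206 +0.02980]
  R  [+0.16322 +0.98569 -0.04206]
  R  [-0.02255 +0.04635 +0.99867]
t = (+0.31961, +0.10686, +0.94595) m
tr R = 2.970694; θ = arccos((tr R − 1)/2) = 0.171400 rad = 9.821°
axis k = ((R−Rᵀ)₃₂, (R−Rᵀ)₁₃, (R−Rᵀ)₂₁) / (2 sinθ) = (+0.259156, +0.153465, +0.953565)
rvec = θ·k = (+0.044419, +0.026304, +0.163441)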